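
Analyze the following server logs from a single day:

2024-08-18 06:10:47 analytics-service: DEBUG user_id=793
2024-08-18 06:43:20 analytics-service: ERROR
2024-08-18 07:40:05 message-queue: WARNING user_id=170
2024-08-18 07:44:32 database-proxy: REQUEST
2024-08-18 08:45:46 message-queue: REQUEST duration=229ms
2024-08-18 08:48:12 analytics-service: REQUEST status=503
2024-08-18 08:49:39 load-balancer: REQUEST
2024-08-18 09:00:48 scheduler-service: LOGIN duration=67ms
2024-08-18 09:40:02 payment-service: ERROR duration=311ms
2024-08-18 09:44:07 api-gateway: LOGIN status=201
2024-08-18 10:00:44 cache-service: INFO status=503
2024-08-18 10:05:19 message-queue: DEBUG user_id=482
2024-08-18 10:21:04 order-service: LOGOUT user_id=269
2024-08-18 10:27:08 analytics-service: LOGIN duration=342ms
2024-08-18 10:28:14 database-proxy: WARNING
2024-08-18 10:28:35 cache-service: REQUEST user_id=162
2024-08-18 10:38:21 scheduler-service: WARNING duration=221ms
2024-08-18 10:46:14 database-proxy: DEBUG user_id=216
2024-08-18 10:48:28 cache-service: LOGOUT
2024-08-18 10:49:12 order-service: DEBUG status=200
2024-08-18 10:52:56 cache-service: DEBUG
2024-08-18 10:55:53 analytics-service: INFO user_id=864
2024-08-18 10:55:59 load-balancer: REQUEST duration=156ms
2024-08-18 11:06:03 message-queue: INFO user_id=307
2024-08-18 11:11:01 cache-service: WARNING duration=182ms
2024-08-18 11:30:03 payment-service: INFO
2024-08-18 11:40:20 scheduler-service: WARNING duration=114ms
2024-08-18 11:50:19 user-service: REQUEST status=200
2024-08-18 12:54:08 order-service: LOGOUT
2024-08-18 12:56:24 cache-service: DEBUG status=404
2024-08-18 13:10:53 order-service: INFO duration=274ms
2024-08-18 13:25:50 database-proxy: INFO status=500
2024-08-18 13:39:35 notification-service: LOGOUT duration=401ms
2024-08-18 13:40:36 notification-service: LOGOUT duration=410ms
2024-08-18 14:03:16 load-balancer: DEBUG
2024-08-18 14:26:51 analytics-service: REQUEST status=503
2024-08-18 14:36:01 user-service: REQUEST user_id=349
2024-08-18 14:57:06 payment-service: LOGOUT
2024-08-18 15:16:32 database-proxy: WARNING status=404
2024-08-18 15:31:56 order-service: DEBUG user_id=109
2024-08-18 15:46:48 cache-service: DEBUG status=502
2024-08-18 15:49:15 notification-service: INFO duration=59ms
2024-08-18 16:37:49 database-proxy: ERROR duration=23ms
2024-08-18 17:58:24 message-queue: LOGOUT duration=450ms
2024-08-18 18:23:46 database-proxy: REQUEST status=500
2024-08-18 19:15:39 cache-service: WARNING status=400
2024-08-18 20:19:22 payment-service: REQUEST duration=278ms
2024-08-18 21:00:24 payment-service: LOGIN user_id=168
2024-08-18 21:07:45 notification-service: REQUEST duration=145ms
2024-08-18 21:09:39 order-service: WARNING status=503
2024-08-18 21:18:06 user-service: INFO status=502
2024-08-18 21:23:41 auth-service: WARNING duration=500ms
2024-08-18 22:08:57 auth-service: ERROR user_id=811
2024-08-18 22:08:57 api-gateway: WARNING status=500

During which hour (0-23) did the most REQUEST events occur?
8

To find the peak hour:

1. Group all REQUEST events by hour
2. Count events in each hour
3. Find hour with maximum count
4. Peak hour: 8 (with 3 events)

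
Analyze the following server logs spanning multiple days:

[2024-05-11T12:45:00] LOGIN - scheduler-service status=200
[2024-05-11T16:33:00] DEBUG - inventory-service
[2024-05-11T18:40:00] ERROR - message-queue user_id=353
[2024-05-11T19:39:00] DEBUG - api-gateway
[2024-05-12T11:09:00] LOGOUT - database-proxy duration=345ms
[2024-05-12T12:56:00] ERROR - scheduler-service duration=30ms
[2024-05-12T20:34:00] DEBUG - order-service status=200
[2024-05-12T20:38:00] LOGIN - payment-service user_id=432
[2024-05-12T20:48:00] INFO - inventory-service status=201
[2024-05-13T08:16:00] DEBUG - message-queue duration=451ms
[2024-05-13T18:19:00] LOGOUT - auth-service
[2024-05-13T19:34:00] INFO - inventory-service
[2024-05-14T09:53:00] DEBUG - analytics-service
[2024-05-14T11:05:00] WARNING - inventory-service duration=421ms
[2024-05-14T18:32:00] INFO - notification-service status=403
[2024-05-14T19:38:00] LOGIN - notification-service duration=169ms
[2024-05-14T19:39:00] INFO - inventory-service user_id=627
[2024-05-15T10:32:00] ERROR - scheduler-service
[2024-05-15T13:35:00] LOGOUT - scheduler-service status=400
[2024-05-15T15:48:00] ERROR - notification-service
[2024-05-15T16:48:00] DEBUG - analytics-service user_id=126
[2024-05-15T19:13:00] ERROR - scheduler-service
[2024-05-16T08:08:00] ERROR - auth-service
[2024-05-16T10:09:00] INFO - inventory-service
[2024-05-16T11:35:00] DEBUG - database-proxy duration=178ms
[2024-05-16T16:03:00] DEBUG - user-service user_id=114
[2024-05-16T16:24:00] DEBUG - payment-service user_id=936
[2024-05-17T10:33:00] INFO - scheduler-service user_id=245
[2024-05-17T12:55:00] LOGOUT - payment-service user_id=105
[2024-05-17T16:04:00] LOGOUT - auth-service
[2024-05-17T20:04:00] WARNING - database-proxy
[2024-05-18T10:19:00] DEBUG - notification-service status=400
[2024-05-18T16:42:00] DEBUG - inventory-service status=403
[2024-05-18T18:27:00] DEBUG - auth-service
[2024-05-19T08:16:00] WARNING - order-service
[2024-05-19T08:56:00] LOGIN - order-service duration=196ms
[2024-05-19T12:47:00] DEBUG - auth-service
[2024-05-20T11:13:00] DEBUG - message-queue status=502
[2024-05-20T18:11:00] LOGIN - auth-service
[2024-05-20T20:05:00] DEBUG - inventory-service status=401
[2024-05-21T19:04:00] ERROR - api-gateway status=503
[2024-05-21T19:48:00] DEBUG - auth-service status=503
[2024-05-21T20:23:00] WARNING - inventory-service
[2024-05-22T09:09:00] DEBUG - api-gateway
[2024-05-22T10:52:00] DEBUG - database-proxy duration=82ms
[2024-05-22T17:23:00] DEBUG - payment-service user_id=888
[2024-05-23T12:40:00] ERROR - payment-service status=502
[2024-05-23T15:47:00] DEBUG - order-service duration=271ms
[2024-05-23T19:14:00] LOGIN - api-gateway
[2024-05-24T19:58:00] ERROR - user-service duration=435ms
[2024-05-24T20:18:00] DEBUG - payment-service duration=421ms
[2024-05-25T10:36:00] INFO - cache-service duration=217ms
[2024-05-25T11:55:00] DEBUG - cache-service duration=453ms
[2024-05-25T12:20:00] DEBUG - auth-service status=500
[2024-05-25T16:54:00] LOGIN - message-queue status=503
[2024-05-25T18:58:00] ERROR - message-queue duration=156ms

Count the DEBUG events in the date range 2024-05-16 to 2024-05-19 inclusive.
7

To filter by date range:

1. Date range: 2024-05-16 through 2024-05-19, both dates inclusive
2. Filter for DEBUG events whose date falls in this range
3. Count matching events: 7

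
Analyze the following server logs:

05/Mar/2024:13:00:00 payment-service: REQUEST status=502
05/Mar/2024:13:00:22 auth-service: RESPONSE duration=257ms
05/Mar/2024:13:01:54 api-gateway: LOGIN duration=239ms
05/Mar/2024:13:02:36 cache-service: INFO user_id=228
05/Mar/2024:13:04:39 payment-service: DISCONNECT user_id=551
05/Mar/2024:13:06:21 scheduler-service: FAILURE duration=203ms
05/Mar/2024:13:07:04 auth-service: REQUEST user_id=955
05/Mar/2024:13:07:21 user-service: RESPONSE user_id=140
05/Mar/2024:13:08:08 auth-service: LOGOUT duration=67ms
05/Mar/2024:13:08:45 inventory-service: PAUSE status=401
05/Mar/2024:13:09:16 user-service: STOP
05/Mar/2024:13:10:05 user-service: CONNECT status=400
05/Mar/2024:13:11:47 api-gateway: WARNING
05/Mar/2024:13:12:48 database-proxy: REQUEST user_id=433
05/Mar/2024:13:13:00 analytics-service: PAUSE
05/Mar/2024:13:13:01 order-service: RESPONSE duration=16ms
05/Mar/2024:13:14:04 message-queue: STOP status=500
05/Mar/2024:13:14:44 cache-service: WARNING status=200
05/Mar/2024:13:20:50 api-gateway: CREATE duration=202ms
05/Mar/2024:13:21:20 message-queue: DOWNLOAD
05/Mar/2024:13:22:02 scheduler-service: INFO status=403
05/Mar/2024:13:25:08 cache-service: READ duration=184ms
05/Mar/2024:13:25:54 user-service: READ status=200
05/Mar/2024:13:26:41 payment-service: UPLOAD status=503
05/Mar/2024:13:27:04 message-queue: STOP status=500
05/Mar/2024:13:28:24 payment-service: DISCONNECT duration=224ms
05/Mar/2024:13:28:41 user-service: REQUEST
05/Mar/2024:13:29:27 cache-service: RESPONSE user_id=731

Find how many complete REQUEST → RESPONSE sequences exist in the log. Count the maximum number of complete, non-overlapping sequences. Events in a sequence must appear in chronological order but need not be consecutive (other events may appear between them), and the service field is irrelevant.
4

To count sequences:

1. Look for pattern: REQUEST → RESPONSE
2. Greedily scan the log in chronological order, matching each sequence element in turn (ignoring service)
3. Each time the full pattern completes, increment the count and restart matching from the next event
4. Complete non-overlapping sequences found: 4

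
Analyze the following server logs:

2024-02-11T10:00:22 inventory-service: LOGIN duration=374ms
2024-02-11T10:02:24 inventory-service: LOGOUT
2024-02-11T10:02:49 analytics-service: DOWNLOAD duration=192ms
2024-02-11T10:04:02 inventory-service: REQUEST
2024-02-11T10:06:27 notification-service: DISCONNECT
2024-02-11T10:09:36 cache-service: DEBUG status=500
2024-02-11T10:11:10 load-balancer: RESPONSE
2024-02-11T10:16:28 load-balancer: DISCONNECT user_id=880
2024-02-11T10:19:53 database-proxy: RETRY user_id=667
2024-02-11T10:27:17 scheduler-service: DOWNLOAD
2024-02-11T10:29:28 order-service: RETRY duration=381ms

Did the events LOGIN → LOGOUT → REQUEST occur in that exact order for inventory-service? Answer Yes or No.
Yes

To verify sequence order:

1. Find all events in sequence LOGIN → LOGOUT → REQUEST for inventory-service
2. Extract their timestamps
3. Check if timestamps are in ascending order
4. Result: Yes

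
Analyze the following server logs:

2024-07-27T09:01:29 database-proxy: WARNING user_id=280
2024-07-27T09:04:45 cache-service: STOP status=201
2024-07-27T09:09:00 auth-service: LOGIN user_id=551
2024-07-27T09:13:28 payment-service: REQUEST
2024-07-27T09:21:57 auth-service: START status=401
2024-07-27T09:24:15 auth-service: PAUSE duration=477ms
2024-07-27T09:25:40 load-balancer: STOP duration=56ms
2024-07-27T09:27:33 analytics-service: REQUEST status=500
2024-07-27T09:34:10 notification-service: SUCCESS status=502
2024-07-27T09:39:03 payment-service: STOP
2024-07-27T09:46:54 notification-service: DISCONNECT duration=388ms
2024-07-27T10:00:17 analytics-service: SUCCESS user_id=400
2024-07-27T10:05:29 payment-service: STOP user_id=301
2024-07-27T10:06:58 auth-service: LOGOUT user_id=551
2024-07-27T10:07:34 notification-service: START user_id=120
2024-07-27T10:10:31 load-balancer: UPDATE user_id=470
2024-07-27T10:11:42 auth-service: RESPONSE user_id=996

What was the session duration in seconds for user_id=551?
3478

To calculate session duration:

1. Find LOGIN event for user_id=551: 2024-07-27T09:09:00
2. Find LOGOUT event for user_id=551: 2024-07-27T10:06:58
3. Session duration: 2024-07-27T10:06:58 - 2024-07-27T09:09:00 = 3478 seconds (57 minutes)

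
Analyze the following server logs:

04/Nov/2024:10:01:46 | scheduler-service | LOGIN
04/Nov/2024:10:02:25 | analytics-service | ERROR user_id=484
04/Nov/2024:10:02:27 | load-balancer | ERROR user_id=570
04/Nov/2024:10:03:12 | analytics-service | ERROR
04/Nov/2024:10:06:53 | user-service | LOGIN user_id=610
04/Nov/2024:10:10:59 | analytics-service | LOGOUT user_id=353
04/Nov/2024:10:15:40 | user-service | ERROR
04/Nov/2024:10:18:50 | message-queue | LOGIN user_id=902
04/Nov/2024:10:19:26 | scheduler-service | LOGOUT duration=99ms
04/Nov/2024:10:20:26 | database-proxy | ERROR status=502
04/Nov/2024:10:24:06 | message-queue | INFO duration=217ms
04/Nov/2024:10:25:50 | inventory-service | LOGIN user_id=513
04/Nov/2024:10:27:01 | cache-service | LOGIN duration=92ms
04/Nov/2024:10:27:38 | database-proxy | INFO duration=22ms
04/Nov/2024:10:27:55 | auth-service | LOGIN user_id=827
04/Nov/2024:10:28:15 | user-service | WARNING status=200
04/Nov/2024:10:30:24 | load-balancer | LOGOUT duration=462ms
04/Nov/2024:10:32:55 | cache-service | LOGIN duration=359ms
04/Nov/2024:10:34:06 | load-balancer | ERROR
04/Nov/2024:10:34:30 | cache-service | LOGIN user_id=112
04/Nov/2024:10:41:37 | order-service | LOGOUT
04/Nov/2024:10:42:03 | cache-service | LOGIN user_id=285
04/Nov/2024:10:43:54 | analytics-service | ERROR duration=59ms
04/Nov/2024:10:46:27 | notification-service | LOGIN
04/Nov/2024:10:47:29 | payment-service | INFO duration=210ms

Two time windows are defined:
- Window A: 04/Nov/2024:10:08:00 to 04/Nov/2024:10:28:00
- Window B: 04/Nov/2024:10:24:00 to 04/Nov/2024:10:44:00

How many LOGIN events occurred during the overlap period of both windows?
3

To find overlap events:

1. Window A: 04/Nov/2024:10:08:00 to 04/Nov/2024:10:28:00
2. Window B: 04/Nov/2024:10:24:00 to 04/Nov/2024:10:44:00
3. Overlap period: 04/Nov/2024:10:24:00 to 04/Nov/2024:10:28:00
4. Count LOGIN events in overlap: 3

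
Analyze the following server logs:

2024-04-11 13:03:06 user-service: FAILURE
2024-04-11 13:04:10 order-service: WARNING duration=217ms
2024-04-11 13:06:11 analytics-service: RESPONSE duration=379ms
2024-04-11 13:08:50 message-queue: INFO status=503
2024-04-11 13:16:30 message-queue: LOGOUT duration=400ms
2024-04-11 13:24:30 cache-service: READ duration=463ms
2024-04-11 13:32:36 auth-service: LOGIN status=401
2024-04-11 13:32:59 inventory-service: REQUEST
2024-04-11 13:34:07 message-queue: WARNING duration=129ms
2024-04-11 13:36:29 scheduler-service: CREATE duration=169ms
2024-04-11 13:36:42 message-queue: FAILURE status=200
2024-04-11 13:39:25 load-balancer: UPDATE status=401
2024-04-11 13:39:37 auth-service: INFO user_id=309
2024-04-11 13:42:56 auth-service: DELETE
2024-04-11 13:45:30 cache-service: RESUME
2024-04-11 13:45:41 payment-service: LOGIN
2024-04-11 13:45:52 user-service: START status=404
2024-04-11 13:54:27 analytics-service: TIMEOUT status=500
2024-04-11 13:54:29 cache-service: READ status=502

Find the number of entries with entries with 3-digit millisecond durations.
6

To find matching entries:

1. Pattern to match: entries with 3-digit millisecond durations
2. Scan each log entry for the pattern
3. Count matches: 6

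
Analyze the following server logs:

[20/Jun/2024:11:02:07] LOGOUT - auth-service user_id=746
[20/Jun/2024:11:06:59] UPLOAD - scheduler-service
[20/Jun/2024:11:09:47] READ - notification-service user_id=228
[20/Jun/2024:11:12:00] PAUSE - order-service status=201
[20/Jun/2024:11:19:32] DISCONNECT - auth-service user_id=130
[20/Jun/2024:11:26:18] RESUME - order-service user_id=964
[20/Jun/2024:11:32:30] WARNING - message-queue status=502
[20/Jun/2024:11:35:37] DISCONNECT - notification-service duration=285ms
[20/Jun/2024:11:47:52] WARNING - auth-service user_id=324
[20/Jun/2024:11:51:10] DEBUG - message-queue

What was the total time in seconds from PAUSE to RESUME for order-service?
858

To calculate state duration:

1. Find PAUSE event for order-service: 20/Jun/2024:11:12:00
2. Find RESUME event for order-service: 20/Jun/2024:11:26:18
3. Calculate duration: 20/Jun/2024:11:26:18 - 20/Jun/2024:11:12:00 = 858 seconds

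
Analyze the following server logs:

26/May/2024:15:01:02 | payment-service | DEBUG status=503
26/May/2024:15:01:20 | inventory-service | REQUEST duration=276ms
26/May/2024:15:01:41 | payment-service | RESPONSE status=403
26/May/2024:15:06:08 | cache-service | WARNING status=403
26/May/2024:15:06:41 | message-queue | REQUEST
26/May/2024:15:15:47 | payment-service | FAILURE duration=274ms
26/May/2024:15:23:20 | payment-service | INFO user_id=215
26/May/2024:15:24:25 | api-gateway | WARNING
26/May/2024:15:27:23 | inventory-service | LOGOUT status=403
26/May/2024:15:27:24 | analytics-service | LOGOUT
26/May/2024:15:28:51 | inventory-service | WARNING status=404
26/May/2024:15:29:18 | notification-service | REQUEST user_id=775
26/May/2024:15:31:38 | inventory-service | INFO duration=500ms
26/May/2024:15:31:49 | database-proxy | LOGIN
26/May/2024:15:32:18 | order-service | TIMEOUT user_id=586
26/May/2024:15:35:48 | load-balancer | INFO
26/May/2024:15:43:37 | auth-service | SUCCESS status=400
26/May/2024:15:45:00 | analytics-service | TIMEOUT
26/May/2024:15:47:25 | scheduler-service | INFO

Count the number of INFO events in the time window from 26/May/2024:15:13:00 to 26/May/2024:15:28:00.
1

To count events in the time window:

1. Window boundaries: 26/May/2024:15:13:00 to 26/May/2024:15:28:00
2. Filter for INFO events within this window
3. Count matching events: 1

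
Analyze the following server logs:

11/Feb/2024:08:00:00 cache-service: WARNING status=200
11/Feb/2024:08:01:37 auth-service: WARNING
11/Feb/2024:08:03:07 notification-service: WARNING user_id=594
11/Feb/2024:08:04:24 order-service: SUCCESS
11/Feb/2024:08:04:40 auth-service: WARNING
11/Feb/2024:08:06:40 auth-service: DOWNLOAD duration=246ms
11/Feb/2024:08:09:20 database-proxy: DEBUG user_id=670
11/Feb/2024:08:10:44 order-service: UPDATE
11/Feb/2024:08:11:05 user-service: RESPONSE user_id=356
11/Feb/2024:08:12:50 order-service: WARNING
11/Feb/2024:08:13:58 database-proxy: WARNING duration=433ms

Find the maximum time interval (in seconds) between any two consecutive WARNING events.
490

To find the longest gap:

1. Extract all WARNING events in chronological order
2. Calculate time differences between consecutive events
3. Find the maximum difference
4. Longest gap: 490 seconds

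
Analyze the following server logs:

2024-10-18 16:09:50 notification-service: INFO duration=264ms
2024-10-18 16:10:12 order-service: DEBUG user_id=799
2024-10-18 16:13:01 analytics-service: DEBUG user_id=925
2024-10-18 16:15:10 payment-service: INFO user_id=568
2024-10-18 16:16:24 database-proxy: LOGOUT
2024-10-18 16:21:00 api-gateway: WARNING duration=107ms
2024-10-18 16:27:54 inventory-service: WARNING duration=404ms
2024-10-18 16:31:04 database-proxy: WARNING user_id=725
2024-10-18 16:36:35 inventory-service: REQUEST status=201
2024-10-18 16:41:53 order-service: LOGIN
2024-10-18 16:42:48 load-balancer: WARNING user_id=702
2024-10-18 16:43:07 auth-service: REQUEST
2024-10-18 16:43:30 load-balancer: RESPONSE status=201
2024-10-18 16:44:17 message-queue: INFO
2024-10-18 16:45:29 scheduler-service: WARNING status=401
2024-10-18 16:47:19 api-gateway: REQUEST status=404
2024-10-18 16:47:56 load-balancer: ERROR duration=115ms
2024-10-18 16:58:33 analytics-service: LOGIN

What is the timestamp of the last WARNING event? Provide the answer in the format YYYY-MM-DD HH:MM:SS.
2024-10-18 16:45:29

To find the last event:

1. Filter for all WARNING events
2. Sort by timestamp
3. Select the last one
4. Timestamp: 2024-10-18 16:45:29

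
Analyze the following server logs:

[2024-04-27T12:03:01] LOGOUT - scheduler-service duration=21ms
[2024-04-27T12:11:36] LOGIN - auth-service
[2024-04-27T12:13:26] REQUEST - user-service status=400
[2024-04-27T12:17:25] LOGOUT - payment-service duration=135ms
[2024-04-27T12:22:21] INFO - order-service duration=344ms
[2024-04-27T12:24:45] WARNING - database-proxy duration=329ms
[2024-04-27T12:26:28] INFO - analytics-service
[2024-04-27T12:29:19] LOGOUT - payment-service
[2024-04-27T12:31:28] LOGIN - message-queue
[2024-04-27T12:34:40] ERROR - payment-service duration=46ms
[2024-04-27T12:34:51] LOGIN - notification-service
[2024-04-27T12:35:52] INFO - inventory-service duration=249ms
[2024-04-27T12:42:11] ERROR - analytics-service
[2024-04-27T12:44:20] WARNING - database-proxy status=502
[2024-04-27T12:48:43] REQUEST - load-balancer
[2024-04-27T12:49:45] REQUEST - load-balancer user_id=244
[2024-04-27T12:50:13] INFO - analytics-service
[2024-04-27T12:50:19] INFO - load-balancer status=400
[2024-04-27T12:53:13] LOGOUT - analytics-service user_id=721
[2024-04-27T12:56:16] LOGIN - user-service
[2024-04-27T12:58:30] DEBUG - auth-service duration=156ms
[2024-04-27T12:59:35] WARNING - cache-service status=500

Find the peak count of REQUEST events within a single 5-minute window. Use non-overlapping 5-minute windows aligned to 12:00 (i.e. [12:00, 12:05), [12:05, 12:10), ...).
2

To find the burst window:

1. Divide the log period into non-overlapping 5-minute windows starting at 12:00
2. Count REQUEST events in each window
3. Find the window with maximum count
4. Maximum events in a window: 2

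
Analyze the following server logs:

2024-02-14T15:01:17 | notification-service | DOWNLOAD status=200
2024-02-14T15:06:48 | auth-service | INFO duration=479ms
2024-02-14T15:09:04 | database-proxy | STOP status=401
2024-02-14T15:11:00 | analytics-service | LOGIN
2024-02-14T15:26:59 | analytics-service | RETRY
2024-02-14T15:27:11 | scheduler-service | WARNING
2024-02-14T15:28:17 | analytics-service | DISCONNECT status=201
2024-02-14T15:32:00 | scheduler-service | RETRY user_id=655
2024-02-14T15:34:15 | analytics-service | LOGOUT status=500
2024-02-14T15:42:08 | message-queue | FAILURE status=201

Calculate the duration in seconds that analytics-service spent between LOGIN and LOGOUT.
1395

To calculate state duration:

1. Find LOGIN event for analytics-service: 2024-02-14T15:11:00
2. Find LOGOUT event for analytics-service: 2024-02-14T15:34:15
3. Calculate duration: 2024-02-14T15:34:15 - 2024-02-14T15:11:00 = 1395 seconds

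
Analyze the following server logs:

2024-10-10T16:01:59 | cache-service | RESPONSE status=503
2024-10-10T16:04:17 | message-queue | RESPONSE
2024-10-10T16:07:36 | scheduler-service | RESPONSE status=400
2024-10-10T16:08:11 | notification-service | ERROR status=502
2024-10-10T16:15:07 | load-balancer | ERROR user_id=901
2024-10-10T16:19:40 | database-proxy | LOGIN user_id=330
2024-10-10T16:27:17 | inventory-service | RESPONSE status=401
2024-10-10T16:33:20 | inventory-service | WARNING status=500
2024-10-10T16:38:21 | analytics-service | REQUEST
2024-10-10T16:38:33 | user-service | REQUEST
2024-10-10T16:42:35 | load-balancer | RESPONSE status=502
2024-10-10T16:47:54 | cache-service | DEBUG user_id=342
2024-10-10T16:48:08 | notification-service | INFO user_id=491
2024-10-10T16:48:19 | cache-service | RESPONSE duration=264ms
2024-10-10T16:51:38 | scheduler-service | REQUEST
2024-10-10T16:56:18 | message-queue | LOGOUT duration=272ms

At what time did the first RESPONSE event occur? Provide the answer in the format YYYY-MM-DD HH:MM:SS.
2024-10-10 16:01:59

To find the first event:

1. Filter for all RESPONSE events
2. Sort by timestamp
3. Select the first one
4. Timestamp: 2024-10-10 16:01:59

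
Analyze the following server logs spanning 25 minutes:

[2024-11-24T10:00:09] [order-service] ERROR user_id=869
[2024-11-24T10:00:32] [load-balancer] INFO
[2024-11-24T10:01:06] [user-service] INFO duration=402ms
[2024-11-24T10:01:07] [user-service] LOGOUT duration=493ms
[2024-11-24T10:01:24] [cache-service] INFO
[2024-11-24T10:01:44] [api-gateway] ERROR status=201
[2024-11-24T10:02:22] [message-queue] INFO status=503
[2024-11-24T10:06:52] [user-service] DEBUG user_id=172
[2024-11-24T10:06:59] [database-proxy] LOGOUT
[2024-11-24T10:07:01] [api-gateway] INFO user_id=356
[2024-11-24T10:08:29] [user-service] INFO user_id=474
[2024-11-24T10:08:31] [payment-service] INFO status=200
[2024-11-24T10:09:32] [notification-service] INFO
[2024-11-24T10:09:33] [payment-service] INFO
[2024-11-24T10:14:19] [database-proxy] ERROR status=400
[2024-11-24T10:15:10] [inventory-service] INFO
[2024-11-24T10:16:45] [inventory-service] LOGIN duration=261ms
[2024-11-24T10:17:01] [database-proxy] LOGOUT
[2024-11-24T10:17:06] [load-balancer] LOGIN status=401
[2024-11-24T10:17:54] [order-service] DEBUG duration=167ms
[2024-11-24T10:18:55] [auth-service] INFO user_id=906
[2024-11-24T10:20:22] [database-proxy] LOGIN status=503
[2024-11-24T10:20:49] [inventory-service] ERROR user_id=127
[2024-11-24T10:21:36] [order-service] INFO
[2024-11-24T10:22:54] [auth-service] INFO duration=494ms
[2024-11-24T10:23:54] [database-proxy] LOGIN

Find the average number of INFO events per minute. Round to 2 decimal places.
0.52

To calculate the rate:

1. Count total INFO events: 13
2. Total time period: 25 minutes
3. Rate = 13 / 25 = 0.52 events per minute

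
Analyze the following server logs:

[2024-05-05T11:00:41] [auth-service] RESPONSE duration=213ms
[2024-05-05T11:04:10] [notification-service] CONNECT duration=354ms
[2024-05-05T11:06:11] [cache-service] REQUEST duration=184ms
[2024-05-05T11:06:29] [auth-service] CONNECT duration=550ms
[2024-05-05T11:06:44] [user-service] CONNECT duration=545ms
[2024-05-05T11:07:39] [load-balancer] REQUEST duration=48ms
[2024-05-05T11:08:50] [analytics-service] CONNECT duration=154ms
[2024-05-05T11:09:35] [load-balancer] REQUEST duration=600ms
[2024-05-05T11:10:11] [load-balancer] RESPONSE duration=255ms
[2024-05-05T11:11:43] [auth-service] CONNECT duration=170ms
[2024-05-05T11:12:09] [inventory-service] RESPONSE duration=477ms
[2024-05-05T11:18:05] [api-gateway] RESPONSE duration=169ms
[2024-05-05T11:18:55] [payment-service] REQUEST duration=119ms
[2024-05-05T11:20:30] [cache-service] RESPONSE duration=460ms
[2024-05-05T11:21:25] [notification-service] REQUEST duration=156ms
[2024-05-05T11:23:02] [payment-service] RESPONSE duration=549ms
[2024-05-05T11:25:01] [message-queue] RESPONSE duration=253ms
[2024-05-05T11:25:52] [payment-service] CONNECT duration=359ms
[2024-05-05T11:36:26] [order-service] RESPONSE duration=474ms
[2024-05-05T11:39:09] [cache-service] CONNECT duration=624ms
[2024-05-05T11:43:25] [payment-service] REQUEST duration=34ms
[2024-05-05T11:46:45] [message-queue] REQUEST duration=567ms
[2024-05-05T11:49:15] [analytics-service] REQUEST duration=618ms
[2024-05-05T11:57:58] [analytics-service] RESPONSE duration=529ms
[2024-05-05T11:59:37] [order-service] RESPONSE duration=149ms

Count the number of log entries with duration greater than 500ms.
8

To count timeouts:

1. Threshold: 500ms
2. Extract duration from each log entry
3. Count entries where duration > 500
4. Timeout count: 8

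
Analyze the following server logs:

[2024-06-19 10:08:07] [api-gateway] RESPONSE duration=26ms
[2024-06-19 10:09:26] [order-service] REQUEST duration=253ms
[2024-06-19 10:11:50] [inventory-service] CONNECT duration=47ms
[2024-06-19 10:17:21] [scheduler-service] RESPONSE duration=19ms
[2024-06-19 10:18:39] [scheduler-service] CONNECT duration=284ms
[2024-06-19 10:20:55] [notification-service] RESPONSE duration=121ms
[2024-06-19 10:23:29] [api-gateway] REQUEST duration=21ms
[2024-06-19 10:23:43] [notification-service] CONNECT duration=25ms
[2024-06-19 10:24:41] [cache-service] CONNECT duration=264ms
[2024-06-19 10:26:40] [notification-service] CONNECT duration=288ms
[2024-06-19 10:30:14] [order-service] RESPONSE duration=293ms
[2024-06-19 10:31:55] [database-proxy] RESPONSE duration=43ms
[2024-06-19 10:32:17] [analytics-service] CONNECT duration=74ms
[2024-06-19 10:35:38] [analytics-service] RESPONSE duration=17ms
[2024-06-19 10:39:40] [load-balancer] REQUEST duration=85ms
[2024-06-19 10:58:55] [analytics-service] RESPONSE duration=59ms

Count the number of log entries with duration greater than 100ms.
6

To count timeouts:

1. Threshold: 100ms
2. Extract duration from each log entry
3. Count entries where duration > 100
4. Timeout count: 6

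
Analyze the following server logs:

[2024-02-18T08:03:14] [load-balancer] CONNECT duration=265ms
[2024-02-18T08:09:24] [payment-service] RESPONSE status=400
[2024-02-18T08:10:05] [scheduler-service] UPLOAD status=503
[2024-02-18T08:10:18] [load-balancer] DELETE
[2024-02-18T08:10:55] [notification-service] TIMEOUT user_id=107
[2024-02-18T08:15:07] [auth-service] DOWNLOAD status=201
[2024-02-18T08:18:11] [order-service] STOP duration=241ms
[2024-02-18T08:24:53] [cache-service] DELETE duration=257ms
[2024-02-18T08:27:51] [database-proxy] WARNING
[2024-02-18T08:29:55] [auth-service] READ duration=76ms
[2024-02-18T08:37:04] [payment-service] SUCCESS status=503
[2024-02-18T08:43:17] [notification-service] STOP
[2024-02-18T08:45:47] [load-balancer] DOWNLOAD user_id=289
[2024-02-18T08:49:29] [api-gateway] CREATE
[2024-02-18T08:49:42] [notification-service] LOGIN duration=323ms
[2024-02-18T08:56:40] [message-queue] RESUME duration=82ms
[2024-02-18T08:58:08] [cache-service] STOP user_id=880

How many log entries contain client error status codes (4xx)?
1

To find matching entries:

1. Pattern to match: client error status codes (4xx)
2. Scan each log entry for the pattern
3. Count matches: 1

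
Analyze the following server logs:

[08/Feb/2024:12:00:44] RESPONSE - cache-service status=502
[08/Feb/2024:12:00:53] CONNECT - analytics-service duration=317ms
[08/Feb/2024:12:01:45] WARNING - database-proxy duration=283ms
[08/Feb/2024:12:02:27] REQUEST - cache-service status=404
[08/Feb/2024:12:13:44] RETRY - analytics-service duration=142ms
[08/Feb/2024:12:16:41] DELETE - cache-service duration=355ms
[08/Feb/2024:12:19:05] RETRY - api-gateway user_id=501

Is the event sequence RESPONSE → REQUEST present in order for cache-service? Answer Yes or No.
Yes

To verify sequence order:

1. Find all events in sequence RESPONSE → REQUEST for cache-service
2. Extract their timestamps
3. Check if timestamps are in ascending order
4. Result: Yes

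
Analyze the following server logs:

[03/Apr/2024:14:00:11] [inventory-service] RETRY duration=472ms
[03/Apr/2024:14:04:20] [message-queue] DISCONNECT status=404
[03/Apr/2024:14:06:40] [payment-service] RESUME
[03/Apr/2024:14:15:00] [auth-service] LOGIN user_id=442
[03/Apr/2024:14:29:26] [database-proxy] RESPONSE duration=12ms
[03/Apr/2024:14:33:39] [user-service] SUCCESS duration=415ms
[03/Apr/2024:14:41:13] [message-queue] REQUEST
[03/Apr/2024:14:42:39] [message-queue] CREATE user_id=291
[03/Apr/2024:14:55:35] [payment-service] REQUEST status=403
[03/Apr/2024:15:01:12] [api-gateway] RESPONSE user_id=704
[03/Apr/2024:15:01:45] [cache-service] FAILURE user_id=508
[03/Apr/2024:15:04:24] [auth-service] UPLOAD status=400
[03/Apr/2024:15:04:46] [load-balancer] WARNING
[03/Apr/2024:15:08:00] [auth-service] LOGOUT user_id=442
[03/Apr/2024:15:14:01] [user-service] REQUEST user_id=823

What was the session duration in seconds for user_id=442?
3180

To calculate session duration:

1. Find LOGIN event for user_id=442: 03/Apr/2024:14:15:00
2. Find LOGOUT event for user_id=442: 03/Apr/2024:15:08:00
3. Session duration: 03/Apr/2024:15:08:00 - 03/Apr/2024:14:15:00 = 3180 seconds (53 minutes)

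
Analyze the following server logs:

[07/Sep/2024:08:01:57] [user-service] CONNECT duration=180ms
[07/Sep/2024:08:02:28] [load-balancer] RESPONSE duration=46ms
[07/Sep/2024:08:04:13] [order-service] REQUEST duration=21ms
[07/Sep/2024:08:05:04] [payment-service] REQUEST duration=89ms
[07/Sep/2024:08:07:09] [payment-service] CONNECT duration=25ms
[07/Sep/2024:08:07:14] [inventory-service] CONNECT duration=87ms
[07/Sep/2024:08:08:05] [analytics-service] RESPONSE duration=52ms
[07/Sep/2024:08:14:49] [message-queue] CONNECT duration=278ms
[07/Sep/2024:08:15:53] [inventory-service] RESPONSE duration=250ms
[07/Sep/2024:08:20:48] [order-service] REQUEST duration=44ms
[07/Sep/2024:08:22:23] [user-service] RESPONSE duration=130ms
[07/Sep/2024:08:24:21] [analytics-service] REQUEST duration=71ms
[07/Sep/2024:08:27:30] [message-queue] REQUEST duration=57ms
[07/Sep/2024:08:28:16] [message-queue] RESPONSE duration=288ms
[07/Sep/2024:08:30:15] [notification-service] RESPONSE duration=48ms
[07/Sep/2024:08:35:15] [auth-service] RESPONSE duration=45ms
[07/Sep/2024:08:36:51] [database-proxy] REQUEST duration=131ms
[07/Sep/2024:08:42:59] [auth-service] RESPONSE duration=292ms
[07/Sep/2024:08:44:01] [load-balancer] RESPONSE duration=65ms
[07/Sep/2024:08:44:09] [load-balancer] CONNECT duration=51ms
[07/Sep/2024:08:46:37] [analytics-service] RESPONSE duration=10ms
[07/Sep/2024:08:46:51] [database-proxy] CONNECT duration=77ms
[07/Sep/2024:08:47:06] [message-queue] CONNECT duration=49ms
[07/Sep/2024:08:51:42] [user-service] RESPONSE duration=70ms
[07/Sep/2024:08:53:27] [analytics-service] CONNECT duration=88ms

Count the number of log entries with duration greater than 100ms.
7

To count timeouts:

1. Threshold: 100ms
2. Extract duration from each log entry
3. Count entries where duration > 100
4. Timeout count: 7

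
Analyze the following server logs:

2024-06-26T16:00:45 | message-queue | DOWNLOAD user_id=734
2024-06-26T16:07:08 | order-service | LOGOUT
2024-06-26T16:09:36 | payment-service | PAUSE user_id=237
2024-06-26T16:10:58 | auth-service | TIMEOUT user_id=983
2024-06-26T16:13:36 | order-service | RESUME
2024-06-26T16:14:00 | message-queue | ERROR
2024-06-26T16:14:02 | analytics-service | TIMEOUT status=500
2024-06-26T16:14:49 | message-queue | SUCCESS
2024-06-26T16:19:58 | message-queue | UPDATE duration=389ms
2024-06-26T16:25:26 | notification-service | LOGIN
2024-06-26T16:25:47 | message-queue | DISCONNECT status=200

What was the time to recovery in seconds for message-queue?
49

To calculate recovery time:

1. Find ERROR event for message-queue: 2024-06-26T16:14:00
2. Find next SUCCESS event for message-queue: 2024-06-26T16:14:49
3. Recovery time: 2024-06-26T16:14:49 - 2024-06-26T16:14:00 = 49 seconds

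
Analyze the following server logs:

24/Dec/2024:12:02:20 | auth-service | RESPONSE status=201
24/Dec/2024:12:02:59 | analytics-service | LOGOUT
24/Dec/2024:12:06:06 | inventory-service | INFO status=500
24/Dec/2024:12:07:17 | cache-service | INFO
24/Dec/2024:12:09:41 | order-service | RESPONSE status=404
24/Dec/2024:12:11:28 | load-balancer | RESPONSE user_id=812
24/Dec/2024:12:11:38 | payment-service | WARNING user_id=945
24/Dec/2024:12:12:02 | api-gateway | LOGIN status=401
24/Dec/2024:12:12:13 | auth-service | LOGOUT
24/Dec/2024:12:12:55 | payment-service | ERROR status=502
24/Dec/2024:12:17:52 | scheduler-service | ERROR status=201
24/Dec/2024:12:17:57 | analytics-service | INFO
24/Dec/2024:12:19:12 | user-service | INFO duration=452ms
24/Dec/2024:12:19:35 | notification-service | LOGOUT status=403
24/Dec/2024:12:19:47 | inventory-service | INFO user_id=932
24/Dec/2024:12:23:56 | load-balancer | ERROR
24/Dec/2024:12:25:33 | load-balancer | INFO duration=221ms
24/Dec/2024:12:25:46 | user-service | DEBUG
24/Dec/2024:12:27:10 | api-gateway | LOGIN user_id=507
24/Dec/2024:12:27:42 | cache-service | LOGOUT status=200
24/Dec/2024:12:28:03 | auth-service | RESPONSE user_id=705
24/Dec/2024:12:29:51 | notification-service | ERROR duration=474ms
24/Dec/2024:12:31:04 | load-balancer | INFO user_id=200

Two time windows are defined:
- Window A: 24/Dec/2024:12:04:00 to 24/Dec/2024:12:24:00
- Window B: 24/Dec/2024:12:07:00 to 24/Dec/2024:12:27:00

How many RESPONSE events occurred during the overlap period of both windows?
2

To find overlap events:

1. Window A: 24/Dec/2024:12:04:00 to 24/Dec/2024:12:24:00
2. Window B: 24/Dec/2024:12:07:00 to 24/Dec/2024:12:27:00
3. Overlap period: 24/Dec/2024:12:07:00 to 24/Dec/2024:12:24:00
4. Count RESPONSE events in overlap: 2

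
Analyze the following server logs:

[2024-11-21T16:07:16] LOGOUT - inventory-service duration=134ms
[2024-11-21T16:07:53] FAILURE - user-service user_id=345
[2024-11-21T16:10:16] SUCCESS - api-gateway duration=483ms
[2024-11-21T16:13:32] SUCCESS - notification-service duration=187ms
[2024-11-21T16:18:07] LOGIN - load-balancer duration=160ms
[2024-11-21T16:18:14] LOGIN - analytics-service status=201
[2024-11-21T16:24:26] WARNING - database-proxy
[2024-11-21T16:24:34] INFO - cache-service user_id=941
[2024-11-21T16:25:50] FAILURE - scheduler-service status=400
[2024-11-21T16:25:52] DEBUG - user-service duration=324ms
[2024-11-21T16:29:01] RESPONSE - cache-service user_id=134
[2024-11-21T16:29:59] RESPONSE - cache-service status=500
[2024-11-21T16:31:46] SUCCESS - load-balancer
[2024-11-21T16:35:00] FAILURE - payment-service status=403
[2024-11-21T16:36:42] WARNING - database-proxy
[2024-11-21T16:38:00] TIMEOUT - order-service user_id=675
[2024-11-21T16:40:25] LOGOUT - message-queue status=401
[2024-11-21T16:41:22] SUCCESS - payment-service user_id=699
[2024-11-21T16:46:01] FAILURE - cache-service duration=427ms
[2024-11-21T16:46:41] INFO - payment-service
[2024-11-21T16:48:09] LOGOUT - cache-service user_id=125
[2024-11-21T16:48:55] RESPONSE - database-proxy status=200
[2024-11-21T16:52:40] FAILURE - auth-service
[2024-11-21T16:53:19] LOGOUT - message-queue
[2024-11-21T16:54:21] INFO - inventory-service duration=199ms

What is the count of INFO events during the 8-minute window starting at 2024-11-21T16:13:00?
0

To count events in the time window:

1. Window boundaries: 2024-11-21T16:13:00 to 2024-11-21T16:21:00
2. Filter for INFO events within this window
3. Count matching events: 0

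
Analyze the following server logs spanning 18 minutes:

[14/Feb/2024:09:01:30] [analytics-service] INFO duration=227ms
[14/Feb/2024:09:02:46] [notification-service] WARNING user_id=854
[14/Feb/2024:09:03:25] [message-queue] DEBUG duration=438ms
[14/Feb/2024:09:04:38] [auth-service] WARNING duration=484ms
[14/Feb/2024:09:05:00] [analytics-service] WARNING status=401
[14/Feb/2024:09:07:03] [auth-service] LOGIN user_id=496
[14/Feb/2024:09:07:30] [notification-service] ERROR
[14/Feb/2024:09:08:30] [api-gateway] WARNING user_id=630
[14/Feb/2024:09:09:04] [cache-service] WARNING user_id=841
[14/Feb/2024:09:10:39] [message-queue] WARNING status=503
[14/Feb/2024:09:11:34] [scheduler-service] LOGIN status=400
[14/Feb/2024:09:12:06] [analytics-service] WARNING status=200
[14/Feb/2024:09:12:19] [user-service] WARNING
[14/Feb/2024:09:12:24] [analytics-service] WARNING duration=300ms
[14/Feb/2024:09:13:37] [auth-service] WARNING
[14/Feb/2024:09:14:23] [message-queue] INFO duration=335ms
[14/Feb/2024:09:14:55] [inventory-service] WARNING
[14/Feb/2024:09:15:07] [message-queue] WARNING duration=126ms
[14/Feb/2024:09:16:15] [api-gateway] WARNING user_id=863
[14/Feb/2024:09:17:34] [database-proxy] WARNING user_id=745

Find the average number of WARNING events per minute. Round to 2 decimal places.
0.78

To calculate the rate:

1. Count total WARNING events: 14
2. Total time period: 18 minutes
3. Rate = 14 / 18 = 0.78 events per minute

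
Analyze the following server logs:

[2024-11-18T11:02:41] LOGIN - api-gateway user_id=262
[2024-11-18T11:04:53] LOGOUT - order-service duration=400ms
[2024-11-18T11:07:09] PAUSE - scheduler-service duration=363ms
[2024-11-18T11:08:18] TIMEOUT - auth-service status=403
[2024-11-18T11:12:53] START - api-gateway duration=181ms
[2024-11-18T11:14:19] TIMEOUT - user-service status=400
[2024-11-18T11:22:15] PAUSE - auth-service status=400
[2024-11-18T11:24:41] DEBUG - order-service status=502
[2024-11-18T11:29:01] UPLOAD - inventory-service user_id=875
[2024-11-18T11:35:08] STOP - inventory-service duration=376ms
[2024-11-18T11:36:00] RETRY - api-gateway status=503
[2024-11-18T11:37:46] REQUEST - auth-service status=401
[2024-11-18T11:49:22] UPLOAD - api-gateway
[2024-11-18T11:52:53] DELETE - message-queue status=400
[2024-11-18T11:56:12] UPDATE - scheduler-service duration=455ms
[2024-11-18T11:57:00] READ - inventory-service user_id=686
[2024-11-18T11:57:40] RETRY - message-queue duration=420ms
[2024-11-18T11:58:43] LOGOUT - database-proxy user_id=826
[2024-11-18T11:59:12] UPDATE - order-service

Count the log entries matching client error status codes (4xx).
5

To find matching entries:

1. Pattern to match: client error status codes (4xx)
2. Scan each log entry for the pattern
3. Count matches: 5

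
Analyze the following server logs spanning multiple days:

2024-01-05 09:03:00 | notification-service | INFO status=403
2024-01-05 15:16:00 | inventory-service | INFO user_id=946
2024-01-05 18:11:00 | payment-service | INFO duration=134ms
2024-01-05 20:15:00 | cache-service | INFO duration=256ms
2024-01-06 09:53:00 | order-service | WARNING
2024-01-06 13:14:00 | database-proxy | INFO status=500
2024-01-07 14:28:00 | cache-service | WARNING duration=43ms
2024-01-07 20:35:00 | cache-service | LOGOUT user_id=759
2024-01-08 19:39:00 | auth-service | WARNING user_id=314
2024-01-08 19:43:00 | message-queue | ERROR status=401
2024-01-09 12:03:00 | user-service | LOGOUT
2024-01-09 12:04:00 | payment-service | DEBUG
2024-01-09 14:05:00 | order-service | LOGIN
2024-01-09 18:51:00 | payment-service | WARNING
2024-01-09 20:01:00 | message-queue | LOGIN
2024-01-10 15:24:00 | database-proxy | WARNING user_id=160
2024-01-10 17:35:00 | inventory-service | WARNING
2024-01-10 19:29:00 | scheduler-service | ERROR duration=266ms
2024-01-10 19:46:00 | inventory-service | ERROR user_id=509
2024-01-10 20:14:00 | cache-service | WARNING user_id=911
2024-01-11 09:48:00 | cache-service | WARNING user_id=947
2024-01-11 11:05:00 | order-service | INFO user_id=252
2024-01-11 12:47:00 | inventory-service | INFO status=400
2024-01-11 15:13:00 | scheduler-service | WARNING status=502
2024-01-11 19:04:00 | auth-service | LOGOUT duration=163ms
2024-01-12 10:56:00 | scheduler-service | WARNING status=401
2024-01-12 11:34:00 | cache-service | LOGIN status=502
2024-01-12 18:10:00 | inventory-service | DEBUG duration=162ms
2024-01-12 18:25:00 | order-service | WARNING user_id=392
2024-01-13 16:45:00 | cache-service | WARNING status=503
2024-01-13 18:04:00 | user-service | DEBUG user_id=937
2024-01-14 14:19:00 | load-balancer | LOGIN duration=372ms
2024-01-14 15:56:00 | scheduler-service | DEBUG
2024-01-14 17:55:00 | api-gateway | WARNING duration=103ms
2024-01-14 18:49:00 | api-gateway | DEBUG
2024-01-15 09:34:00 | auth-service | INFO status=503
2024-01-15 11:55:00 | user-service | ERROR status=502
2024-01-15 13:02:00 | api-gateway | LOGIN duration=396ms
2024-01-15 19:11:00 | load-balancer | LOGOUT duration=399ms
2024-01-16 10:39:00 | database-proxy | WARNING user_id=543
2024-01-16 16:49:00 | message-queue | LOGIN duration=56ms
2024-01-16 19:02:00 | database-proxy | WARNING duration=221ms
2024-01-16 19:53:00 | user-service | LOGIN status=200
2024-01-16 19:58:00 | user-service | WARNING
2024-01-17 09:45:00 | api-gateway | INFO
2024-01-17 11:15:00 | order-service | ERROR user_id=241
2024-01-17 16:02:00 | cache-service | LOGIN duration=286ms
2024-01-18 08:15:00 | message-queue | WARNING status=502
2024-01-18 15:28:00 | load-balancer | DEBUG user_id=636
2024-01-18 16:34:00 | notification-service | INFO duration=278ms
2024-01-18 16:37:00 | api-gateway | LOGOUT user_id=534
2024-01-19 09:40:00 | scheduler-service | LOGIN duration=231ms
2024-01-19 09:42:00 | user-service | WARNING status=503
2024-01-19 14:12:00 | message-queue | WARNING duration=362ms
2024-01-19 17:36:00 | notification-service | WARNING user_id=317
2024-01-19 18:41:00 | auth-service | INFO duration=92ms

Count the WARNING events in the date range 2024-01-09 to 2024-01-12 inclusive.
8

To filter by date range:

1. Date range: 2024-01-09 through 2024-01-12, both dates inclusive
2. Filter for WARNING events whose date falls in this range
3. Count matching events: 8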